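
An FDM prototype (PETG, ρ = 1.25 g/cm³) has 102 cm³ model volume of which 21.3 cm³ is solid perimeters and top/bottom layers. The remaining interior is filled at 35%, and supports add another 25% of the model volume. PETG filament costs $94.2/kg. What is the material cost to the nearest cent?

$8.84

Interior volume = 102 − 21.3, so 80.7 cm³.
Infill deposited = 0.35 × 80.7 = 28.245 cm³.
Support = 0.25 × 102, so 25.5 cm³.
Deposited volume = 21.3 + 28.245 + 25.5 = 75.045 cm³.
Mass = 75.045 × 1.25, so 93.80625 g.
At $94.2/kg: 93.80625/1000 × 94.2 = $8.84.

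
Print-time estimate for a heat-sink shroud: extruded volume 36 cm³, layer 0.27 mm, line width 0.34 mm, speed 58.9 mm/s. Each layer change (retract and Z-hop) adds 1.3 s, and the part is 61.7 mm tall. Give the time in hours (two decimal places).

1.93 hours

Line area = 0.27 × 0.34, so 0.0918 mm².
Path length: 36000 mm³ / 0.0918 mm² → 392156.9 mm.
Extrusion time = 392156.9 / 58.9, so 6658 s.
Number of layers: 61.7 / 0.27 → 229 (rounded up).
Non-print overhead = 229 × 1.3, so 297.7 s.
Total = 6658 + 297.7 = 6955.7 s = 1.93 hours.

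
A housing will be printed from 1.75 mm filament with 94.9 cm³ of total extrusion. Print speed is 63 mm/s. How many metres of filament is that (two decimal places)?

39.45 m

A = π r² = π × 0.875² = 2.4053 mm².
L = 94900 mm³ / 2.4053 mm² = 39454.54 mm, i.e. 39.45 m.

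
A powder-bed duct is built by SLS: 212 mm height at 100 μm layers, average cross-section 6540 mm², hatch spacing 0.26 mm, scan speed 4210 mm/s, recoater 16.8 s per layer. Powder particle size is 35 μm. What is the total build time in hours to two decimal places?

Number of layers: 212 / 0.1 → 2120 (rounded up).
Per-layer scan distance: 6540 / 0.26 → 25153.8 mm.
Scan time per layer: 25153.8 / 4210 → 5.9748 s.
Layer cycle = 5.9748 + 16.8, so 22.7748 s.
Total: 2120 × 22.7748 s = 48282.576 s → 13.41 hours.

13.41 hours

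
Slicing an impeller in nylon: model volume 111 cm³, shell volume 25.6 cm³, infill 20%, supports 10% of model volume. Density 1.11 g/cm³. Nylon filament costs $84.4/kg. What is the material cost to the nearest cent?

Infill region = 111 − 25.6, so 85.4 cm³.
Infill volume: 0.20 × 85.4 → 17.08 cm³.
Support: 0.10 × 111 → 11.1 cm³.
Total printed volume = 25.6 + 17.08 + 11.1 = 53.78 cm³.
Mass: 53.78 × 1.11 → 59.6958 g.
At $84.4/kg: 59.6958/1000 × 84.4 = $5.04.

$5.04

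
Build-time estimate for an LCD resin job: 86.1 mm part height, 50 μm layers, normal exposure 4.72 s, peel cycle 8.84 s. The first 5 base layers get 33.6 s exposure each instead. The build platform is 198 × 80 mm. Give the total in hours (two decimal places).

Number of layers: 86.1 / 0.05 → 1722 (rounded up).
Burn-in layers: 5 × (33.6 + 8.84) → 212.2 s.
Regular layers = 1717 × (4.72 + 8.84), so 23282.52 s.
Total = 212.2 + 23282.52 = 23494.72 s = 6.53 hours.

6.53 hours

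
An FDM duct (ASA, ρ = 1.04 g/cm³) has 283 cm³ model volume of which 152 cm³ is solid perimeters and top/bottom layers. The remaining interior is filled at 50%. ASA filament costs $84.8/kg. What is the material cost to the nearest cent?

$19.18

Interior volume = 283 − 152 = 131 cm³.
Infill deposited: 0.50 × 131 → 65.5 cm³.
Total extruded = 152 + 65.5, so 217.5 cm³.
Mass = 217.5 × 1.04 = 226.2 g.
Cost = 226.2 g / 1000 × $84.8/kg = $19.18.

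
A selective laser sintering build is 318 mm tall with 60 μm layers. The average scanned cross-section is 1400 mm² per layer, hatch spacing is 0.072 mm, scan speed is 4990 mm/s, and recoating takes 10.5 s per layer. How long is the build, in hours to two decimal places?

Layers = ⌈318/0.06⌉ = 5300.
Hatch length per layer: 1400 / 0.072 → 19444.4 mm.
Scan time per layer: 19444.4 / 4990 → 3.8967 s.
Per-layer time = 3.8967 + 10.5, so 14.3967 s.
Total: 5300 × 14.3967 s = 76302.51 s → 21.20 hours.

21.20 hours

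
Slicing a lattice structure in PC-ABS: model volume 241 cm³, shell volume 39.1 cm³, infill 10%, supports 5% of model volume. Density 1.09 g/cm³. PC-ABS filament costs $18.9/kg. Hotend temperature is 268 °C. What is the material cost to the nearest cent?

Volume inside the shell: 241 − 39.1 → 201.9 cm³.
Infill deposited = 0.10 × 201.9, so 20.19 cm³.
Support = 0.05 × 241 = 12.05 cm³.
Total extruded = 39.1 + 20.19 + 12.05, so 71.34 cm³.
Mass = 71.34 × 1.09 = 77.7606 g.
At $18.9/kg: 77.7606/1000 × 18.9 = $1.47.

$1.47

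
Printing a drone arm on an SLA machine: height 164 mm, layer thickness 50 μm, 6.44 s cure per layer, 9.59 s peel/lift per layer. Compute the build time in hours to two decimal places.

14.61 hours

Layer count = ceil(164 / 0.05) = 3280.
Each layer takes: 6.44 + 9.59 → 16.03 s.
Total = 3280 × 16.03 = 52578.4 s = 14.61 hours.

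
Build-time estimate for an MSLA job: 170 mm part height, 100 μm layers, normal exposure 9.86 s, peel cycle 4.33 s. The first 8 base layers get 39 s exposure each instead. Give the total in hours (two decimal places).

6.77 hours

Layer count = ceil(170 / 0.1) = 1700.
Bottom layers: 8 × (39 + 4.33) → 346.64 s.
Regular layers = 1692 × (9.86 + 4.33) = 24009.48 s.
Sum: 346.64 + 24009.48 = 24356.12 s → 6.77 hours.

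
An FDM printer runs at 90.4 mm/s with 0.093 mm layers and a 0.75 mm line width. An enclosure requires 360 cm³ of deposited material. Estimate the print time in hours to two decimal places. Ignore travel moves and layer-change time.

Line area: 0.093 × 0.75 → 0.06975 mm².
Toolpath length = 360 cm³ / 0.06975 mm² = 360000 / 0.06975 = 5161290.3 mm.
Time extruding: 5161290.3 / 90.4 → 57093.9 s.
In the requested units: 57093.9 s = 15.86 hours.

15.86 hours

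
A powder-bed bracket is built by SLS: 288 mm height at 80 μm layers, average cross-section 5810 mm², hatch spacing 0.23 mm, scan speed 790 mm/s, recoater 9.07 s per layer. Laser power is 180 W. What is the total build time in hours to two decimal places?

41.05 hours

Layer count = ceil(288 / 0.08) = 3600.
Hatch length per layer = 5810 / 0.23 = 25260.9 mm.
Per-layer scan time = 25260.9 / 790, so 31.9758 s.
Time per layer = 31.9758 + 9.07 = 41.0458 s.
Total: 3600 × 41.0458 s = 147764.88 s → 41.05 hours.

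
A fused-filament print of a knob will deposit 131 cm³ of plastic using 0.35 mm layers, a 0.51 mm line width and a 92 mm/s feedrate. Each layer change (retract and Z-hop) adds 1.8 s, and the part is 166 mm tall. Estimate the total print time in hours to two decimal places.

Bead cross-section: 0.35 × 0.51 → 0.1785 mm².
Path length: 131000 mm³ / 0.1785 mm² → 733893.6 mm.
Extrusion time = 733893.6 / 92, so 7977.1 s.
Number of layers: 166 / 0.35 → 475 (rounded up).
Layer-change overhead = 475 × 1.8 = 855 s.
Altogether 7977.1 + 855 = 8832.1 s, i.e. 2.45 hours.

2.45 hours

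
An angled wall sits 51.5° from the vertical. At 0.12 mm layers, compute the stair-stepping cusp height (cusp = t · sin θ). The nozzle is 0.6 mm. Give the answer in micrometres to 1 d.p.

93.9 μm

Cusp = layer height × sin(51.5°) = 0.12 × 0.7826 = 0.093912 mm = 93.9 μm.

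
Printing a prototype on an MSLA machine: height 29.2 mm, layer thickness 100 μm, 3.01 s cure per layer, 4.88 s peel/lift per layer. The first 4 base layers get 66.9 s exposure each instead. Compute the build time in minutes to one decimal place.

42.7 minutes

Layer count = ceil(29.2 / 0.1) = 292.
Base layers: 4 × (66.9 + 4.88) → 287.12 s.
Normal layers = 288 × (3.01 + 4.88), so 2272.32 s.
Sum: 287.12 + 2272.32 = 2559.44 s → 42.7 minutes.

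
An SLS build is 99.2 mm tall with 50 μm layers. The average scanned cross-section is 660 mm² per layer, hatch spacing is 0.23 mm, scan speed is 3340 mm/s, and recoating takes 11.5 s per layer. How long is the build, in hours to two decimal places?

6.81 hours

Layer count = ceil(99.2 / 0.05) = 1984.
Per-layer scan distance: 660 / 0.23 → 2869.6 mm.
Per-layer scan time: 2869.6 / 3340 → 0.8592 s.
Time per layer = 0.8592 + 11.5 = 12.3592 s.
Build time = 1984 × 12.3592 = 24520.6528 s = 6.81 hours.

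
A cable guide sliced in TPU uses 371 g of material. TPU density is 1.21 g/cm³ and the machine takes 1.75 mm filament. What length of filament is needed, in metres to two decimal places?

127.47 m

Volume = 371 g / 1.21 g·cm⁻³ = 306.6116 cm³ = 306611.6 mm³.
Filament cross-section = π × (1.75/2)² = 2.4053 mm².
L = V/A = 306611.6/2.4053 = 127473.33 mm → 127.47 m.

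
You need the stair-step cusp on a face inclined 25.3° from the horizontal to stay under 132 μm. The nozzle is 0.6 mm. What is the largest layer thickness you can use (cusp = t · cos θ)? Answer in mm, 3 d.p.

0.146 mm

cos(25.3°) = 0.9041; t_max = 0.132/0.9041 = 0.146 mm.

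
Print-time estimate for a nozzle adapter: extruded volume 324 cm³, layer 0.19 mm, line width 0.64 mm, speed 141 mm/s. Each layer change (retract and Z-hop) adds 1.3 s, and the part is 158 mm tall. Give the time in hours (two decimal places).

Bead cross-section = 0.19 × 0.64 = 0.1216 mm².
Path length: 324000 mm³ / 0.1216 mm² → 2664473.7 mm.
Time extruding: 2664473.7 / 141 → 18897 s.
Layers = ⌈158/0.19⌉ = 832.
Layer-change overhead = 832 × 1.3, so 1081.6 s.
Total = 18897 + 1081.6 = 19978.6 s = 5.55 hours.

5.55 hours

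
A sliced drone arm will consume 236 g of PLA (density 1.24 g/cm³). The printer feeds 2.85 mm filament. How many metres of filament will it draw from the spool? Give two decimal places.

Extruded volume: 236/1.24 = 190.3226 cm³ (190322.6 mm³).
Filament cross-section = π × (2.85/2)² = 6.3794 mm².
Length = 190322.6 / 6.3794 = 29833.93 mm = 29.83 m.

29.83 m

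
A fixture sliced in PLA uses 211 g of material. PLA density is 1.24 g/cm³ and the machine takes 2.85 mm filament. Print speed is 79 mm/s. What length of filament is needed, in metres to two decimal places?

Volume = 211 g / 1.24 g·cm⁻³ = 170.1613 cm³ = 170161.3 mm³.
A = π r² = π × 1.425² = 6.3794 mm².
L = V/A = 170161.3/6.3794 = 26673.56 mm → 26.67 m.

26.67 m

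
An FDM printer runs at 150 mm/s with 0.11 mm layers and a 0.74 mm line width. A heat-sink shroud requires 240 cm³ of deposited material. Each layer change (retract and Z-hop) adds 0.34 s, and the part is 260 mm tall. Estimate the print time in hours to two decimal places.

5.68 hours

Bead cross-section = 0.11 × 0.74, so 0.0814 mm².
Total extruded path = 240000/0.0814 = 2948402.9 mm.
Extrusion time = 2948402.9 / 150, so 19656 s.
Number of layers: 260 / 0.11 → 2364 (rounded up).
Z-hop total = 2364 × 0.34, so 803.76 s.
Total = 19656 + 803.76 = 20459.76 s = 5.68 hours.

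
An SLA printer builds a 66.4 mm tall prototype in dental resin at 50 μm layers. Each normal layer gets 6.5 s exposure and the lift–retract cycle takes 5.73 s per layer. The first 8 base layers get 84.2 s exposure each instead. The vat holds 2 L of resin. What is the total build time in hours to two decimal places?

Number of layers: 66.4 / 0.05 → 1328 (rounded up).
Burn-in layers = 8 × (84.2 + 5.73), so 719.44 s.
Normal layers = 1320 × (6.5 + 5.73), so 16143.6 s.
Total = 719.44 + 16143.6 = 16863.04 s = 4.68 hours.

4.68 hours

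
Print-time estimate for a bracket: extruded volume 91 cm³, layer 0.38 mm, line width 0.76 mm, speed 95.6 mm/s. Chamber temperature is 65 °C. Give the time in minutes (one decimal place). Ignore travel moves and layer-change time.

Line area: 0.38 × 0.76 → 0.2888 mm².
Path length: 91000 mm³ / 0.2888 mm² → 315097 mm.
Print-move time = 315097 / 95.6 = 3296 s.
That's 3296 s → 54.9 minutes.

54.9 minutes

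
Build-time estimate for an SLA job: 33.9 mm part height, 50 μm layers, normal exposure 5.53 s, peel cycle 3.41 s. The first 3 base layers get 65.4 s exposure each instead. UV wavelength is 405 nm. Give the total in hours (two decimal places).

1.73 hours

Layers = ⌈33.9/0.05⌉ = 678.
Base layers = 3 × (65.4 + 3.41) = 206.43 s.
Remaining layers: 675 × (5.53 + 3.41) → 6034.5 s.
Sum: 206.43 + 6034.5 = 6240.93 s → 1.73 hours.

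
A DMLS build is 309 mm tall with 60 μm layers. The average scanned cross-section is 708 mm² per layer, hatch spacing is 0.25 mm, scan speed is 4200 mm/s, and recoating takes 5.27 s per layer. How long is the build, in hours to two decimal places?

Layers = ⌈309/0.06⌉ = 5150.
Hatch length per layer = 708 / 0.25 = 2832 mm.
Laser time per layer = 2832 / 4200, so 0.6743 s.
Per-layer time: 0.6743 + 5.27 → 5.9443 s.
5150 layers × 5.9443 s/layer = 30613.145 s, i.e. 8.50 hours.

8.50 hours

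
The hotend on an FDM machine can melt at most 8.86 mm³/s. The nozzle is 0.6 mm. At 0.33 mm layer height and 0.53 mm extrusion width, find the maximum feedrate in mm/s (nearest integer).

A: 0.33 × 0.53 → 0.1749 mm².
Max speed = 8.86 / 0.1749 = 50.66 ≈ 51 mm/s.

51 mm/s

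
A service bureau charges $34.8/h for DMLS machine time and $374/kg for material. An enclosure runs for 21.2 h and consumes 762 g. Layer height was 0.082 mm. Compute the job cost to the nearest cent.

$1022.75

Machine cost = 34.8 × 21.2, so $737.76.
Feedstock cost = 374 × 762/1000, so $284.988.
Job cost: 737.76 + 284.988 = 1022.748 ≈ $1022.75.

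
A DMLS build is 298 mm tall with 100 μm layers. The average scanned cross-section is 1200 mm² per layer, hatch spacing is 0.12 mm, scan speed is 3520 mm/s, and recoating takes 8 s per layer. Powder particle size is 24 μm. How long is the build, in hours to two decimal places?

8.97 hours

Number of layers: 298 / 0.1 → 2980 (rounded up).
Scan path per layer = 1200 / 0.12 = 10000 mm.
Per-layer scan time = 10000 / 3520, so 2.8409 s.
Time per layer = 2.8409 + 8 = 10.8409 s.
Total: 2980 × 10.8409 s = 32305.882 s → 8.97 hours.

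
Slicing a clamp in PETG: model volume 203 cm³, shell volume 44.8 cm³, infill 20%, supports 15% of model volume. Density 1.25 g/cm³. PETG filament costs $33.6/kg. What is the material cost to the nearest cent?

Infill region = 203 − 44.8, so 158.2 cm³.
Infill deposited: 0.20 × 158.2 → 31.64 cm³.
Support = 0.15 × 203, so 30.45 cm³.
Total extruded = 44.8 + 31.64 + 30.45 = 106.89 cm³.
Mass = 106.89 × 1.25 = 133.6125 g.
At $33.6/kg: 133.6125/1000 × 33.6 = $4.49.

$4.49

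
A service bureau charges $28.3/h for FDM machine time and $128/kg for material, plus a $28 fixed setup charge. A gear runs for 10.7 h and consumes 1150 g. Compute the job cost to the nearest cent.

Time charge = 28.3 × 10.7, so $302.81.
Material cost = 128 × 1150/1000, so $147.20.
Total = 302.81 + 147.20 + 28 = $478.01.

$478.01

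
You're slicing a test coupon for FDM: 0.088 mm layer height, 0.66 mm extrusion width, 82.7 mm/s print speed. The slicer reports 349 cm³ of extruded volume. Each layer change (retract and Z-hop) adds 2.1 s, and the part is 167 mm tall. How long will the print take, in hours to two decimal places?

Extrusion cross-section = 0.088 × 0.66 = 0.05808 mm².
Toolpath length = 349 cm³ / 0.05808 mm² = 349000 / 0.05808 = 6008953.2 mm.
Print-move time = 6008953.2 / 82.7 = 72659.7 s.
Layer count = ceil(167 / 0.088) = 1898.
Layer-change overhead: 1898 × 2.1 → 3985.8 s.
Total = 72659.7 + 3985.8 = 76645.5 s = 21.29 hours.

21.29 hours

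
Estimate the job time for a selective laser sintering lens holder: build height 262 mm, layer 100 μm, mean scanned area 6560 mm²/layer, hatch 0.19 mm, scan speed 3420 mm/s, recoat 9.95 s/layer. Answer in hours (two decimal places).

14.59 hours

Layer count = ceil(262 / 0.1) = 2620.
Hatch length per layer = 6560 / 0.19, so 34526.3 mm.
Scan time per layer: 34526.3 / 3420 → 10.0954 s.
Layer cycle = 10.0954 + 9.95 = 20.0454 s.
2620 layers × 20.0454 s/layer = 52518.948 s, i.e. 14.59 hours.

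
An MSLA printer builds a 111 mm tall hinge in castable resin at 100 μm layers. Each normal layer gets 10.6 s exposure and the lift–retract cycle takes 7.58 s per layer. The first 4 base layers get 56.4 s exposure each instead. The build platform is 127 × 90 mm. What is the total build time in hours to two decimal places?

Layers = ⌈111/0.1⌉ = 1110.
Burn-in layers = 4 × (56.4 + 7.58) = 255.92 s.
Normal layers = 1106 × (10.6 + 7.58) = 20107.08 s.
Total = 255.92 + 20107.08 = 20363 s = 5.66 hours.

5.66 hours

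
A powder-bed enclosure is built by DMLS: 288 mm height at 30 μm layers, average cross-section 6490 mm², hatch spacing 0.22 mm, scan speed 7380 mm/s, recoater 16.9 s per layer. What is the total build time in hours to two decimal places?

55.73 hours

Layers = ⌈288/0.03⌉ = 9600.
Scan path per layer = 6490 / 0.22 = 29500 mm.
Scan time per layer: 29500 / 7380 → 3.9973 s.
Layer cycle = 3.9973 + 16.9 = 20.8973 s.
9600 layers × 20.8973 s/layer = 200614.08 s, i.e. 55.73 hours.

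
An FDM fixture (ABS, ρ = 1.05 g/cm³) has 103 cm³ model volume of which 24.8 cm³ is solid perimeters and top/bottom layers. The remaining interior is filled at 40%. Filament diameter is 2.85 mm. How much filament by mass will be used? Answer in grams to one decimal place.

58.9 g

Infill region: 103 − 24.8 → 78.2 cm³.
Deposited infill = 0.40 × 78.2, so 31.28 cm³.
Deposited volume: 24.8 + 31.28 → 56.08 cm³.
Mass = 56.08 × 1.05, so 58.884 g.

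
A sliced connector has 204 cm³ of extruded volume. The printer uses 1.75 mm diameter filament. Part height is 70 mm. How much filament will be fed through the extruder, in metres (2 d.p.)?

Cross-section of 1.75 mm filament: π·(1.75/2)² = 2.4053 mm².
L = 204000 mm³ / 2.4053 mm² = 84812.71 mm, i.e. 84.81 m.

84.81 m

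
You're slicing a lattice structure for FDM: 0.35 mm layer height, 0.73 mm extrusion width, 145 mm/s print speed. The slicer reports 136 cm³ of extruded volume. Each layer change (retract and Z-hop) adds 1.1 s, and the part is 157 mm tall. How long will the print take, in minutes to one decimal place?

69.4 minutes

Extrusion cross-section = 0.35 × 0.73, so 0.2555 mm².
Path length: 136000 mm³ / 0.2555 mm² → 532289.6 mm.
Print-move time = 532289.6 / 145, so 3671 s.
Layer count = ceil(157 / 0.35) = 449.
Z-hop total: 449 × 1.1 → 493.9 s.
Total = 3671 + 493.9 = 4164.9 s = 69.4 minutes.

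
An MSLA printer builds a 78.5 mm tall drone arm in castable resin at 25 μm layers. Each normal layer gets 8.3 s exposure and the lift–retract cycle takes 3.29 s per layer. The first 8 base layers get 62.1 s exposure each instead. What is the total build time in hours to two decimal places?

Layer count = ceil(78.5 / 0.025) = 3140.
Bottom layers = 8 × (62.1 + 3.29) = 523.12 s.
Regular layers = 3132 × (8.3 + 3.29), so 36299.88 s.
Total = 523.12 + 36299.88 = 36823 s = 10.23 hours.

10.23 hours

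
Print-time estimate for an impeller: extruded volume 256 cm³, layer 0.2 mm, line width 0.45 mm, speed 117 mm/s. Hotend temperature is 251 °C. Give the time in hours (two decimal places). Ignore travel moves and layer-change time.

6.75 hours

Extrusion cross-section = 0.2 × 0.45, so 0.09 mm².
Toolpath length = 256 cm³ / 0.09 mm² = 256000 / 0.09 = 2844444.4 mm.
Print-move time = 2844444.4 / 117, so 24311.5 s.
That's 24311.5 s → 6.75 hours.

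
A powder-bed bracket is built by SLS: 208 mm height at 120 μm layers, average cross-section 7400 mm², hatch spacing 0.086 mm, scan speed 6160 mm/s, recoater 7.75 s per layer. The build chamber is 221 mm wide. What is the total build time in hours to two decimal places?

10.46 hours

Layers = ⌈208/0.12⌉ = 1734.
Hatch length per layer = 7400 / 0.086 = 86046.5 mm.
Per-layer scan time = 86046.5 / 6160, so 13.9686 s.
Layer cycle = 13.9686 + 7.75, so 21.7186 s.
Build time = 1734 × 21.7186 = 37660.0524 s = 10.46 hours.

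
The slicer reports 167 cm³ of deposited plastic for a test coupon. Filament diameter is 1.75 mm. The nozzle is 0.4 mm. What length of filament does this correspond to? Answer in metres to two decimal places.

69.43 m

A = π r² = π × 0.875² = 2.4053 mm².
Length = 167 cm³ / 2.4053 mm² = 167000 / 2.4053 = 69430.01 mm = 69.43 m.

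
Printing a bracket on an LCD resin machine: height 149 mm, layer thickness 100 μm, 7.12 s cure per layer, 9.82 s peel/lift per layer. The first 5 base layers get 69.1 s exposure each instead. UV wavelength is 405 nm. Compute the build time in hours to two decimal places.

Number of layers: 149 / 0.1 → 1490 (rounded up).
Bottom layers: 5 × (69.1 + 9.82) → 394.6 s.
Regular layers = 1485 × (7.12 + 9.82), so 25155.9 s.
Sum: 394.6 + 25155.9 = 25550.5 s → 7.10 hours.

7.10 hours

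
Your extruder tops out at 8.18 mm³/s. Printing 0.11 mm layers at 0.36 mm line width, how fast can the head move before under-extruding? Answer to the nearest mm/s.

Bead cross-section = 0.11 × 0.36, so 0.0396 mm².
v_max = Q/A = 8.18/0.0396 = 206.57 mm/s → 207 mm/s.

207 mm/s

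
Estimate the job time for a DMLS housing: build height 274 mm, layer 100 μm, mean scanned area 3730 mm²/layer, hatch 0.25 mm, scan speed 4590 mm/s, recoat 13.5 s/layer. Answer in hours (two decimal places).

Number of layers: 274 / 0.1 → 2740 (rounded up).
Hatch length per layer: 3730 / 0.25 → 14920 mm.
Scan time per layer: 14920 / 4590 → 3.2505 s.
Time per layer: 3.2505 + 13.5 → 16.7505 s.
Build time = 2740 × 16.7505 = 45896.37 s = 12.75 hours.

12.75 hours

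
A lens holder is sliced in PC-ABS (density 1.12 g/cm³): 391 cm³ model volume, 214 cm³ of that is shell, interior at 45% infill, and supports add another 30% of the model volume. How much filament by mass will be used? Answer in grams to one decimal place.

460.3 g

Infill region = 391 − 214, so 177 cm³.
Infill volume: 0.45 × 177 → 79.65 cm³.
Support = 0.30 × 391 = 117.3 cm³.
Total extruded: 214 + 79.65 + 117.3 → 410.95 cm³.
Mass = 410.95 × 1.12 = 460.264 g.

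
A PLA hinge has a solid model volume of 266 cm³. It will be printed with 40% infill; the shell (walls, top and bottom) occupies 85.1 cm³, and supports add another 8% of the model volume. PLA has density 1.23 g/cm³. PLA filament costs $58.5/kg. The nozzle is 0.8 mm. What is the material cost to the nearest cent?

$12.86

Infill region = 266 − 85.1 = 180.9 cm³.
Deposited infill = 0.40 × 180.9 = 72.36 cm³.
Support = 0.08 × 266, so 21.28 cm³.
Total printed volume = 85.1 + 72.36 + 21.28, so 178.74 cm³.
Mass: 178.74 × 1.23 → 219.8502 g.
Cost = 219.8502 g / 1000 × $58.5/kg = $12.86.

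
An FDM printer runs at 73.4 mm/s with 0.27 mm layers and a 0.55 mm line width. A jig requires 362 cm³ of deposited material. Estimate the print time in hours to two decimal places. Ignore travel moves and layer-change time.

9.23 hours

Bead cross-section = 0.27 × 0.55, so 0.1485 mm².
Path length: 362000 mm³ / 0.1485 mm² → 2437710.4 mm.
Time extruding: 2437710.4 / 73.4 → 33211.3 s.
In the requested units: 33211.3 s = 9.23 hours.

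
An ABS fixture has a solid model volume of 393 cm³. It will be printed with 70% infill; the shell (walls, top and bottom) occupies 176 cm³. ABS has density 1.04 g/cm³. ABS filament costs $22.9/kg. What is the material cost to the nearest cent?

Infill region: 393 − 176 → 217 cm³.
Infill volume: 0.70 × 217 → 151.9 cm³.
Total extruded = 176 + 151.9 = 327.9 cm³.
Mass = 327.9 × 1.04 = 341.016 g.
Cost = 341.016 g / 1000 × $22.9/kg = $7.81.

$7.81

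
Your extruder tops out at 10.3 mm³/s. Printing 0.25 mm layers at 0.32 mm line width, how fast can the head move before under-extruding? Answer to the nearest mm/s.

129 mm/s

Extrusion cross-section = 0.25 × 0.32, so 0.08 mm².
v_max = Q/A = 10.3/0.08 = 128.75 mm/s → 129 mm/s.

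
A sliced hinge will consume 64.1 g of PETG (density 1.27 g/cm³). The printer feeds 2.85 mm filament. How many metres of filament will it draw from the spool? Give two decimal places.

Extruded volume: 64.1/1.27 = 50.4724 cm³ (50472.4 mm³).
Filament cross-section = π × (2.85/2)² = 6.3794 mm².
L = V/A = 50472.4/6.3794 = 7911.78 mm → 7.91 m.

7.91 m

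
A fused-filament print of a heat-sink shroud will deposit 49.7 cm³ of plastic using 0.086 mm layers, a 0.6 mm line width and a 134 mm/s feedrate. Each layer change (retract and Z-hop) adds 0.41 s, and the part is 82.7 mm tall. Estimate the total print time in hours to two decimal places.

2.11 hours

Bead cross-section = 0.086 × 0.6, so 0.0516 mm².
Toolpath length = 49.7 cm³ / 0.0516 mm² = 49700 / 0.0516 = 963178.3 mm.
Extrusion time = 963178.3 / 134 = 7187.9 s.
Layers = ⌈82.7/0.086⌉ = 962.
Z-hop total = 962 × 0.41, so 394.42 s.
Altogether 7187.9 + 394.42 = 7582.32 s, i.e. 2.11 hours.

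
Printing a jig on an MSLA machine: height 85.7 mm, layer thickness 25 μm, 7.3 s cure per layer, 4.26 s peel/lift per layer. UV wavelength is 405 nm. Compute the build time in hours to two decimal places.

11.01 hours

Layer count = ceil(85.7 / 0.025) = 3428.
Each layer takes = 7.3 + 4.26, so 11.56 s.
Total = 3428 × 11.56 = 39627.68 s = 11.01 hours.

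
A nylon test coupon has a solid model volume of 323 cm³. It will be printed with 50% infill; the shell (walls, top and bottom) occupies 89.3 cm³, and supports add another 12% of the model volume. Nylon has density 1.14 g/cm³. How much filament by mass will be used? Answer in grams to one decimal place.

279.2 g

Volume inside the shell = 323 − 89.3, so 233.7 cm³.
Infill volume = 0.50 × 233.7, so 116.85 cm³.
Support: 0.12 × 323 → 38.76 cm³.
Total printed volume: 89.3 + 116.85 + 38.76 → 244.91 cm³.
Mass: 244.91 × 1.14 → 279.1974 g.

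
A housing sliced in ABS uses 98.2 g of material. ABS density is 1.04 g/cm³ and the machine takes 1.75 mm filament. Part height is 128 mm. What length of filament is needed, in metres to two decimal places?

Extruded volume: 98.2/1.04 = 94.4231 cm³ (94423.1 mm³).
A = π r² = π × 0.875² = 2.4053 mm².
L = V/A = 94423.1/2.4053 = 39256.27 mm → 39.26 m.

39.26 m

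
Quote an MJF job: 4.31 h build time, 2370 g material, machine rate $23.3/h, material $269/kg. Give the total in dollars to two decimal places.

$737.95

Machine cost: 23.3 × 4.31 → $100.423.
Feedstock cost = 269 × 2370/1000, so $637.53.
Total = 100.423 + 637.53 = 737.953 ≈ $737.95.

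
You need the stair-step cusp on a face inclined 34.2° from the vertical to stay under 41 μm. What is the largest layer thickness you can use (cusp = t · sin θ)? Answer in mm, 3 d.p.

sin(34.2°) = 0.5621; t_max = 0.041/0.5621 = 0.073 mm.

0.073 mm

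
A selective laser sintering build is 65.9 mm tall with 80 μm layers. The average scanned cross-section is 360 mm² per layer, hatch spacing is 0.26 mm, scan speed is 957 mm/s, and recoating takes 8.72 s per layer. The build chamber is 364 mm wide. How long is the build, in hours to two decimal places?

Number of layers: 65.9 / 0.08 → 824 (rounded up).
Per-layer scan distance = 360 / 0.26, so 1384.6 mm.
Per-layer scan time = 1384.6 / 957 = 1.4468 s.
Time per layer: 1.4468 + 8.72 → 10.1668 s.
824 layers × 10.1668 s/layer = 8377.4432 s, i.e. 2.33 hours.

2.33 hours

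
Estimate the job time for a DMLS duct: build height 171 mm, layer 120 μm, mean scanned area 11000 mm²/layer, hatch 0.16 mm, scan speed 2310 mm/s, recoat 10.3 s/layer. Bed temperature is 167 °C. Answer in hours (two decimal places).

15.86 hours

Layers = ⌈171/0.12⌉ = 1425.
Scan path per layer: 11000 / 0.16 → 68750 mm.
Scan time per layer = 68750 / 2310, so 29.7619 s.
Per-layer time = 29.7619 + 10.3 = 40.0619 s.
Build time = 1425 × 40.0619 = 57088.2075 s = 15.86 hours.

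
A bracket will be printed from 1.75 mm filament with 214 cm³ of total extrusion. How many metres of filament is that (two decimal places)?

88.97 m

Cross-section of 1.75 mm filament: π·(1.75/2)² = 2.4053 mm².
Length = 214 cm³ / 2.4053 mm² = 214000 / 2.4053 = 88970.19 mm = 88.97 m.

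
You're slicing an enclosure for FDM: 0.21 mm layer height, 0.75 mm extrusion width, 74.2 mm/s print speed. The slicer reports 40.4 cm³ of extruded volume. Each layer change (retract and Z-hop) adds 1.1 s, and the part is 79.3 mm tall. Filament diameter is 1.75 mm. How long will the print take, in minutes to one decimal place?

Extrusion cross-section: 0.21 × 0.75 → 0.1575 mm².
Path length: 40400 mm³ / 0.1575 mm² → 256507.9 mm.
Print-move time = 256507.9 / 74.2 = 3457 s.
Number of layers: 79.3 / 0.21 → 378 (rounded up).
Z-hop total: 378 × 1.1 → 415.8 s.
Total = 3457 + 415.8 = 3872.8 s = 64.5 minutes.

64.5 minutes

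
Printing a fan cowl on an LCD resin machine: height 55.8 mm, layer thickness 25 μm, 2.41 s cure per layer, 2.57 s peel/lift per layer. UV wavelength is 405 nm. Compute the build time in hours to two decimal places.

Number of layers: 55.8 / 0.025 → 2232 (rounded up).
Cycle time = 2.41 + 2.57, so 4.98 s.
Build time: 2232 × 4.98 s = 11115.36 s, i.e. 3.09 hours.

3.09 hours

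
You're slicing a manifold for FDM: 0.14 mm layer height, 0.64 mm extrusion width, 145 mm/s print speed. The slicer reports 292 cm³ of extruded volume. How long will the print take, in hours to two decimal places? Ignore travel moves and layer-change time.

6.24 hours

Extrusion cross-section = 0.14 × 0.64, so 0.0896 mm².
Total extruded path = 292000/0.0896 = 3258928.6 mm.
Extrusion time = 3258928.6 / 145, so 22475.4 s.
22475.4 s = 6.24 hours.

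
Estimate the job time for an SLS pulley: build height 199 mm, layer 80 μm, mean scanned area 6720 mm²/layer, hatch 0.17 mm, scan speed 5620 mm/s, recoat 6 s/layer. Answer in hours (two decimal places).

9.01 hours

Number of layers: 199 / 0.08 → 2488 (rounded up).
Scan path per layer: 6720 / 0.17 → 39529.4 mm.
Per-layer scan time = 39529.4 / 5620, so 7.0337 s.
Time per layer = 7.0337 + 6 = 13.0337 s.
Build time = 2488 × 13.0337 = 32427.8456 s = 9.01 hours.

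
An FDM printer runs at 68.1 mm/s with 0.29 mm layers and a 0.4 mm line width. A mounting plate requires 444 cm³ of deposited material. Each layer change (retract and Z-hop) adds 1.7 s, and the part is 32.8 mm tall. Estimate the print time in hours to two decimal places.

Line area: 0.29 × 0.4 → 0.116 mm².
Toolpath length = 444 cm³ / 0.116 mm² = 444000 / 0.116 = 3827586.2 mm.
Time extruding: 3827586.2 / 68.1 → 56205.4 s.
Number of layers: 32.8 / 0.29 → 114 (rounded up).
Non-print overhead: 114 × 1.7 → 193.8 s.
Altogether 56205.4 + 193.8 = 56399.2 s, i.e. 15.67 hours.

15.67 hours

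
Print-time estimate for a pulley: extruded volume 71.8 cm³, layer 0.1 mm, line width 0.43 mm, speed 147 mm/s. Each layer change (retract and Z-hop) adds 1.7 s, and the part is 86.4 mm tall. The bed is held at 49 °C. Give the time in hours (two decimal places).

Bead cross-section = 0.1 × 0.43, so 0.043 mm².
Total extruded path = 71800/0.043 = 1669767.4 mm.
Print-move time = 1669767.4 / 147, so 11359 s.
Layer count = ceil(86.4 / 0.1) = 864.
Non-print overhead: 864 × 1.7 → 1468.8 s.
Altogether 11359 + 1468.8 = 12827.8 s, i.e. 3.56 hours.

3.56 hours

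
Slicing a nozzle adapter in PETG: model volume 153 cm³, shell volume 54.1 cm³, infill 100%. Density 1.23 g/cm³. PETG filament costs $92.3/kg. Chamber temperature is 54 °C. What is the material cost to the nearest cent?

$17.37

Volume inside the shell: 153 − 54.1 → 98.9 cm³.
Infill deposited = 1.00 × 98.9 = 98.9 cm³.
Total printed volume = 54.1 + 98.9 = 153 cm³.
Mass: 153 × 1.23 → 188.19 g.
Cost = 188.19 g / 1000 × $92.3/kg = $17.37.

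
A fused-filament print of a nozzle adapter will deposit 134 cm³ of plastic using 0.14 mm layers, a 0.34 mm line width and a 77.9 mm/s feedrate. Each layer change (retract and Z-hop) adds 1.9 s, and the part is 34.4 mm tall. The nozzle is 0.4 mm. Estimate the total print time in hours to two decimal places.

Line area = 0.14 × 0.34 = 0.0476 mm².
Toolpath length = 134 cm³ / 0.0476 mm² = 134000 / 0.0476 = 2815126.1 mm.
Print-move time: 2815126.1 / 77.9 → 36137.7 s.
Layer count = ceil(34.4 / 0.14) = 246.
Non-print overhead = 246 × 1.9 = 467.4 s.
Total = 36137.7 + 467.4 = 36605.1 s = 10.17 hours.

10.17 hours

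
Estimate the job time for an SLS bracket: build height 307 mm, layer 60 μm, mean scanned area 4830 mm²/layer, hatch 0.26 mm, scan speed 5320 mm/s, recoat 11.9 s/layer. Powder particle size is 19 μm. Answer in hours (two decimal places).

21.88 hours

Number of layers: 307 / 0.06 → 5117 (rounded up).
Hatch length per layer = 4830 / 0.26, so 18576.9 mm.
Scan time per layer: 18576.9 / 5320 → 3.4919 s.
Per-layer time: 3.4919 + 11.9 → 15.3919 s.
5117 layers × 15.3919 s/layer = 78760.3523 s, i.e. 21.88 hours.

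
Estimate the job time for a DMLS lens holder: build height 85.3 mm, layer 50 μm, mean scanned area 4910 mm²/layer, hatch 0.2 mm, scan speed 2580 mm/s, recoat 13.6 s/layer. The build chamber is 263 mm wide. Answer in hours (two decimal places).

10.95 hours

Layer count = ceil(85.3 / 0.05) = 1706.
Hatch length per layer = 4910 / 0.2 = 24550 mm.
Laser time per layer: 24550 / 2580 → 9.5155 s.
Layer cycle: 9.5155 + 13.6 → 23.1155 s.
Total: 1706 × 23.1155 s = 39435.043 s → 10.95 hours.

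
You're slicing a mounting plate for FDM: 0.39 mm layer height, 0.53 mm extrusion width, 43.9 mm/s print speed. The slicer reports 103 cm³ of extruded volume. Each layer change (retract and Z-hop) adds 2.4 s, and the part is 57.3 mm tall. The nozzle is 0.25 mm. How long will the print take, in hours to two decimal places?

3.25 hours

Bead cross-section = 0.39 × 0.53, so 0.2067 mm².
Path length: 103000 mm³ / 0.2067 mm² → 498306.7 mm.
Time extruding = 498306.7 / 43.9, so 11350.9 s.
Layer count = ceil(57.3 / 0.39) = 147.
Non-print overhead = 147 × 2.4, so 352.8 s.
Altogether 11350.9 + 352.8 = 11703.7 s, i.e. 3.25 hours.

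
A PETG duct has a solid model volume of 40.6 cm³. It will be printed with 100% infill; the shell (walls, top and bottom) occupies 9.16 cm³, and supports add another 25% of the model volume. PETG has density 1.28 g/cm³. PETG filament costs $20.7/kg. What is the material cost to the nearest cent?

$1.34

Volume inside the shell = 40.6 − 9.16 = 31.44 cm³.
Deposited infill: 1.00 × 31.44 → 31.44 cm³.
Support: 0.25 × 40.6 → 10.15 cm³.
Total printed volume: 9.16 + 31.44 + 10.15 → 50.75 cm³.
Mass = 50.75 × 1.28 = 64.96 g.
Cost = 64.96 g / 1000 × $20.7/kg = $1.34.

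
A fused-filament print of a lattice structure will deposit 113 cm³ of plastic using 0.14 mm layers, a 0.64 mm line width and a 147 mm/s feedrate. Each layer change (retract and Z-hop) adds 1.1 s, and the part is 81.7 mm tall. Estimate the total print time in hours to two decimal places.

2.56 hours

Line area = 0.14 × 0.64, so 0.0896 mm².
Path length: 113000 mm³ / 0.0896 mm² → 1261160.7 mm.
Print-move time = 1261160.7 / 147 = 8579.3 s.
Number of layers: 81.7 / 0.14 → 584 (rounded up).
Non-print overhead = 584 × 1.1 = 642.4 s.
Altogether 8579.3 + 642.4 = 9221.7 s, i.e. 2.56 hours.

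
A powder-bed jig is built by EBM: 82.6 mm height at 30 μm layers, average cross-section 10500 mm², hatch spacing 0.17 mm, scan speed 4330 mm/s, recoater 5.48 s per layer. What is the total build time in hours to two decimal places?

15.10 hours

Number of layers: 82.6 / 0.03 → 2754 (rounded up).
Scan path per layer = 10500 / 0.17 = 61764.7 mm.
Beam time per layer = 61764.7 / 4330 = 14.2644 s.
Per-layer time = 14.2644 + 5.48 = 19.7444 s.
Build time = 2754 × 19.7444 = 54376.0776 s = 15.10 hours.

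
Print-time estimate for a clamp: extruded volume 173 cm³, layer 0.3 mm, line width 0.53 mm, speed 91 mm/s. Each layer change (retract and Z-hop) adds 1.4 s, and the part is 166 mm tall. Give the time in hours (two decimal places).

Bead cross-section = 0.3 × 0.53 = 0.159 mm².
Total extruded path = 173000/0.159 = 1088050.3 mm.
Print-move time = 1088050.3 / 91, so 11956.6 s.
Layer count = ceil(166 / 0.3) = 554.
Non-print overhead: 554 × 1.4 → 775.6 s.
Altogether 11956.6 + 775.6 = 12732.2 s, i.e. 3.54 hours.

3.54 hours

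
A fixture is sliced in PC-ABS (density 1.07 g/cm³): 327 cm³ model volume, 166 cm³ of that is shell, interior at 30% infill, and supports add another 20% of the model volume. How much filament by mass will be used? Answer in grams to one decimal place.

Interior volume: 327 − 166 → 161 cm³.
Infill deposited: 0.30 × 161 → 48.3 cm³.
Support = 0.20 × 327 = 65.4 cm³.
Deposited volume = 166 + 48.3 + 65.4 = 279.7 cm³.
Mass: 279.7 × 1.07 → 299.279 g.

299.3 g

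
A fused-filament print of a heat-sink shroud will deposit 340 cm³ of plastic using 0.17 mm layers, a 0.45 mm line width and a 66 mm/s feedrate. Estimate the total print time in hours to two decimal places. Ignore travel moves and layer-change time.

Extrusion cross-section = 0.17 × 0.45 = 0.0765 mm².
Total extruded path = 340000/0.0765 = 4444444.4 mm.
Extrusion time = 4444444.4 / 66 = 67340.1 s.
That's 67340.1 s → 18.71 hours.

18.71 hours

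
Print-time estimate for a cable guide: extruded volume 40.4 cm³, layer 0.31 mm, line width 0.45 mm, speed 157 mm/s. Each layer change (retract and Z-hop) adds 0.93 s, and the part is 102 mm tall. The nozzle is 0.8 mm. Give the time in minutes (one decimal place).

35.9 minutes

Bead cross-section: 0.31 × 0.45 → 0.1395 mm².
Toolpath length = 40.4 cm³ / 0.1395 mm² = 40400 / 0.1395 = 289605.7 mm.
Time extruding = 289605.7 / 157, so 1844.6 s.
Layer count = ceil(102 / 0.31) = 330.
Non-print overhead = 330 × 0.93 = 306.9 s.
Total = 1844.6 + 306.9 = 2151.5 s = 35.9 minutes.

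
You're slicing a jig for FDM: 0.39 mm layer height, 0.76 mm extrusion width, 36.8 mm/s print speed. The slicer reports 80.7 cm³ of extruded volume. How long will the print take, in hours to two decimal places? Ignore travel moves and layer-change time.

Line area = 0.39 × 0.76 = 0.2964 mm².
Path length: 80700 mm³ / 0.2964 mm² → 272267.2 mm.
Extrusion time: 272267.2 / 36.8 → 7398.6 s.
In the requested units: 7398.6 s = 2.06 hours.

2.06 hours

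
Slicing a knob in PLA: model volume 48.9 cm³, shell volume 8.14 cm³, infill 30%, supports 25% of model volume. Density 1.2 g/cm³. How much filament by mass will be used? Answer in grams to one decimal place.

39.1 g

Infill region = 48.9 − 8.14 = 40.76 cm³.
Infill deposited: 0.30 × 40.76 → 12.228 cm³.
Support: 0.25 × 48.9 → 12.225 cm³.
Total extruded = 8.14 + 12.228 + 12.225 = 32.593 cm³.
Mass = 32.593 × 1.2 = 39.1116 g.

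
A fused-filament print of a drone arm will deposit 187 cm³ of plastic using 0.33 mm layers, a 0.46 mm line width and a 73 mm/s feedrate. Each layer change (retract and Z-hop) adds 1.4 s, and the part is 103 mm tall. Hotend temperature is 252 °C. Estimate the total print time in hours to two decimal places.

Extrusion cross-section = 0.33 × 0.46, so 0.1518 mm².
Total extruded path = 187000/0.1518 = 1231884.1 mm.
Print-move time = 1231884.1 / 73, so 16875.1 s.
Number of layers: 103 / 0.33 → 313 (rounded up).
Layer-change overhead = 313 × 1.4 = 438.2 s.
Altogether 16875.1 + 438.2 = 17313.3 s, i.e. 4.81 hours.

4.81 hours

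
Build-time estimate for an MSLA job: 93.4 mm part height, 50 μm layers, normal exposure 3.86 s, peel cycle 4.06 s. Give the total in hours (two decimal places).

4.11 hours

Layers = ⌈93.4/0.05⌉ = 1868.
Each layer takes = 3.86 + 4.06 = 7.92 s.
Build time: 1868 × 7.92 s = 14794.56 s, i.e. 4.11 hours.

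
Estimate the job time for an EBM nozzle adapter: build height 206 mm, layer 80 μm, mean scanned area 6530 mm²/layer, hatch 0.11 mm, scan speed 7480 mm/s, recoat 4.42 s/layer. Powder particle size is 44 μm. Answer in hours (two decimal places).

Number of layers: 206 / 0.08 → 2575 (rounded up).
Scan path per layer: 6530 / 0.11 → 59363.6 mm.
Per-layer scan time: 59363.6 / 7480 → 7.9363 s.
Layer cycle: 7.9363 + 4.42 → 12.3563 s.
Total: 2575 × 12.3563 s = 31817.4725 s → 8.84 hours.

8.84 hours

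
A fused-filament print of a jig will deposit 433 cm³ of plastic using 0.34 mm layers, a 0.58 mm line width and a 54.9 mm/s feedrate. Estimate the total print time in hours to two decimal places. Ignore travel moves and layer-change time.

11.11 hours

Bead cross-section = 0.34 × 0.58, so 0.1972 mm².
Toolpath length = 433 cm³ / 0.1972 mm² = 433000 / 0.1972 = 2195740.4 mm.
Print-move time: 2195740.4 / 54.9 → 39995.3 s.
In the requested units: 39995.3 s = 11.11 hours.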